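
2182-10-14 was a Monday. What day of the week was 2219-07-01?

Thursday

From October 14, 2182 to October 14, 2218: 36 years, of which 8 contain a Feb 29 — 28×365 + 8×366 = 13148 days.
(2200 is not a leap year (divisible by 100 but not 400).)
October 2218: 31 − 14 = 17 days remain.
Then November (30), December (31), January (31), February 2219 (28), March (31), April (30), May (31), June (30): 30 + 31 + 31 + 28 + 31 + 30 + 31 + 30 = 242 days.
July 1, 2219: 1 day.
Residual: 260 days.
Total: 13408 days.
13408 mod 7 = 3, so 3 days after Monday is Thursday.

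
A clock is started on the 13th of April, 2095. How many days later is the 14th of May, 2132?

From April 13, 2095 to April 13, 2132: 37 years, of which 9 contain a Feb 29 — 28×365 + 9×366 = 13514 days.
(2100 is not a leap year (divisible by 100 but not 400).)
April 2132: 30 − 13 = 17 days remain.
May 1–14, 2132: 14 days.
Residual: 31 days.
Total: 13545 days.

13545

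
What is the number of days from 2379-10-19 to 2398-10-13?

6934

From October 19, 2379 to October 19, 2397: 18 years, of which 5 contain a Feb 29 — 13×365 + 5×366 = 6575 days.
October 2397: 31 − 19 = 12 days remain.
Then 11 full months totalling 334 days.
October 1–13, 2398: 13 days.
Residual: 359 days.
Total: 6934 days.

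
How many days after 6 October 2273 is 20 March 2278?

Day-of-year of October 6, 2273: 279.
Day-of-year of March 20, 2278: 79.
2273 has 365 days, so 365 − 279 = 86 days remain in 2273.
Full years: 2274: 365; 2275: 365; 2276: 366; 2277: 365. Sum = 1461.
Total: 86 + 1461 + 79 = 1626 days.

1626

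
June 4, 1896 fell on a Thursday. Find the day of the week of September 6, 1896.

Sunday

June 1896: 30 − 4 = 26 days remain.
Then July (31), August (31): 31 + 31 = 62 days.
September 1–6, 1896: 6 days.
Total: 26 + 62 + 6 = 94 days.
94 mod 7 = 3, so 3 days after Thursday is Sunday.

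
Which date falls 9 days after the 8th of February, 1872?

the 17th of February, 1872

Count 9 days after February 8, 1872:
Within February 1872: 17 − 8 = 9 days.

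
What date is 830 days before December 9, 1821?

September 1, 1819

Count 830 days before December 9, 1821:
September 1, 1819 → September 1, 1820: 366 days (1820 is a leap year).
September 1, 1820 → September 1, 1821: 365 days.
September 1821: 30 − 1 = 29 days remain.
Then October (31), November (30): 31 + 30 = 61 days.
December 1–9, 1821: 9 days.
Residual: 99 days.
Total: 830 days.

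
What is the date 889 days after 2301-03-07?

2303-08-13

Count 889 days after March 7, 2301:
March 7, 2301 → March 7, 2302: 365 days.
March 7, 2302 → March 7, 2303: 365 days.
March 2303: 31 − 7 = 24 days remain.
Then April (30), May (31), June (30), July (31): 30 + 31 + 30 + 31 = 122 days.
August 1–13, 2303: 13 days.
Residual: 159 days.
Total: 889 days.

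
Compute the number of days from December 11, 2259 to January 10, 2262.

Day-of-year of December 11, 2259: 345.
Day-of-year of January 10, 2262: 10.
2259 has 365 days, so 365 − 345 = 20 days remain in 2259.
Full years: 2260: 366; 2261: 365. Sum = 731.
Total: 20 + 731 + 10 = 761 days.

761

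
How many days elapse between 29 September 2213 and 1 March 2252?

From September 29, 2213 to September 29, 2251: 38 years, of which 9 contain a Feb 29 — 29×365 + 9×366 = 13879 days.
September 2251: 30 − 29 = 1 day remains.
Then October (31), November (30), December (31), January (31), February 2252 (29): 31 + 30 + 31 + 31 + 29 = 152 days.
March 1, 2252: 1 day.
Residual: 154 days.
Total: 14033 days.

14033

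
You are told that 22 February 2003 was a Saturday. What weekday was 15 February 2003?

Saturday

Count forward from the earlier date (February 15, 2003) to the later (February 22, 2003):
Within February 2003: 22 − 15 = 7 days.
7 is a multiple of 7, so 15 February 2003 falls on the same weekday: Saturday.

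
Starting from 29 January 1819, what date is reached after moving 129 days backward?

22 September 1818

Count 129 days before January 29, 1819:
Day-of-year of September 22, 1818: 265.
Day-of-year of January 29, 1819: 29.
1818 has 365 days, so 365 − 265 = 100 days remain in 1818.
Total: 100 + 29 = 129 days.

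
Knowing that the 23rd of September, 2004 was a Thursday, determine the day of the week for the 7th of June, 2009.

Sunday

Day-of-year of September 23, 2004: 267.
Day-of-year of June 7, 2009: 158.
2004 has 366 days, so 366 − 267 = 99 days remain in 2004.
Full years: 2005: 365; 2006: 365; 2007: 365; 2008: 366. Sum = 1461.
Total: 99 + 1461 + 158 = 1718 days.
1718 mod 7 = 3, so 3 days after Thursday is Sunday.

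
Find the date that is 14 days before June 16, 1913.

June 2, 1913

Count 14 days before June 16, 1913:
Within June 1913: 16 − 2 = 14 days.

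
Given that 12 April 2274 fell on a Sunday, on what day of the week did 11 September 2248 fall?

Monday

Count forward from the earlier date (September 11, 2248) to the later (April 12, 2274):
From September 11, 2248 to September 11, 2273: 25 years, of which 6 contain a Feb 29 — 19×365 + 6×366 = 9131 days.
September 2273: 30 − 11 = 19 days remain.
Then October (31), November (30), December (31), January (31), February 2274 (28), March (31): 31 + 30 + 31 + 31 + 28 + 31 = 182 days.
April 1–12, 2274: 12 days.
Residual: 213 days.
Total: 9344 days.
9344 mod 7 = 6, so 6 days before Sunday is Monday.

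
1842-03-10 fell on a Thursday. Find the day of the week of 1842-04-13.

March 1842: 31 − 10 = 21 days remain.
April 1–13, 1842: 13 days.
Total: 21 + 13 = 34 days.
34 mod 7 = 6, so 6 days after Thursday is Wednesday.

Wednesday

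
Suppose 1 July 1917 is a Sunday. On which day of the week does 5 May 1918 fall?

Sunday

July 1917: 31 − 1 = 30 days remain.
Then 9 full months totalling 273 days.
May 1–5, 1918: 5 days.
Total: 30 + 273 + 5 = 308 days.
308 is a multiple of 7, so 5 May 1918 falls on the same weekday: Sunday.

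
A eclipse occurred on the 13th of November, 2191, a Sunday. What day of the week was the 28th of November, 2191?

Monday

Within November 2191: 28 − 13 = 15 days.
15 mod 7 = 1, so 1 day after Sunday is Monday.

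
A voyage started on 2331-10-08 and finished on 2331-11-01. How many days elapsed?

24

October 2331: 31 − 8 = 23 days remain.
November 1, 2331: 1 day.
Total: 23 + 1 = 24 days.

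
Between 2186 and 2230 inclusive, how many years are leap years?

10

Years divisible by 4 in [2186, 2230]: 2188, 2192, 2196, 2200, 2204, 2208, 2212, 2216, 2220, 2224, 2228.
Of these, 2200 is divisible by 100 but not 400, so not leap.
Leap years: 11 − 1 = 10.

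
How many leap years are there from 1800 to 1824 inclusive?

Years divisible by 4 in [1800, 1824]: 1800, 1804, 1808, 1812, 1816, 1820, 1824.
Of these, 1800 is divisible by 100 but not 400, so not leap.
Leap years: 7 − 1 = 6.

6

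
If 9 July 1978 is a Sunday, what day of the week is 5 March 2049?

From July 9, 1978 to July 9, 2048: 70 years, of which 18 contain a Feb 29 — 52×365 + 18×366 = 25568 days.
(2000 is a leap year (divisible by 400).)
July 2048: 31 − 9 = 22 days remain.
Then August (31), September (30), October (31), November (30), December (31), January (31), February 2049 (28): 31 + 30 + 31 + 30 + 31 + 31 + 28 = 212 days.
March 1–5, 2049: 5 days.
Residual: 239 days.
Total: 25807 days.
25807 mod 7 = 5, so 5 days after Sunday is Friday.

Friday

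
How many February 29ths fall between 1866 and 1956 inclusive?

22

Years divisible by 4: 1868, 1872, …, 1956 — 23 in all.
Of these, 1900 is divisible by 100 but not 400, so not leap.
Leap years: 23 − 1 = 22.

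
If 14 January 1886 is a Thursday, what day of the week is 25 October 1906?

Day-of-year of January 14, 1886: 14.
Day-of-year of October 25, 1906: 298.
1886 has 365 days, so 365 − 14 = 351 days remain in 1886.
Full years 1887–1905: 15 common + 4 leap = 15×365 + 4×366 = 6939 days.
Total: 351 + 6939 + 298 = 7588 days.
7588 is a multiple of 7, so 25 October 1906 falls on the same weekday: Thursday.

Thursday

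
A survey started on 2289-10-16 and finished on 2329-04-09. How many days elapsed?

14419

Day-of-year of October 16, 2289: 289.
Day-of-year of April 9, 2329: 99.
2289 has 365 days, so 365 − 289 = 76 days remain in 2289.
Full years 2290–2328: 30 common + 9 leap = 30×365 + 9×366 = 14244 days.
Total: 76 + 14244 + 99 = 14419 days.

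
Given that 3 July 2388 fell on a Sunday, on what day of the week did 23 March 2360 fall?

Wednesday

Count forward from the earlier date (March 23, 2360) to the later (July 3, 2388):
Day-of-year of March 23, 2360: 83.
Day-of-year of July 3, 2388: 185.
2360 has 366 days, so 366 − 83 = 283 days remain in 2360.
Full years 2361–2387: 21 common + 6 leap = 21×365 + 6×366 = 9861 days.
Total: 283 + 9861 + 185 = 10329 days.
10329 mod 7 = 4, so 4 days before Sunday is Wednesday.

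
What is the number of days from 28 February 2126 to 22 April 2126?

53

February 2126: 28 − 28 = 0 days remain (2126 is not a leap year, so February has 28 days).
Then March (31): 31 days.
April 1–22, 2126: 22 days.
Total: 0 + 31 + 22 = 53 days.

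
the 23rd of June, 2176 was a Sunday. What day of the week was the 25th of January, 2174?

Count forward from the earlier date (January 25, 2174) to the later (June 23, 2176):
January 2174: 31 − 25 = 6 days remain.
Then 28 full months totalling 851 days.
June 1–23, 2176: 23 days.
Total: 6 + 851 + 23 = 880 days.
880 mod 7 = 5, so 5 days before Sunday is Tuesday.

Tuesday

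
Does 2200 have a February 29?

No

2200 is not a leap year (divisible by 100 but not 400).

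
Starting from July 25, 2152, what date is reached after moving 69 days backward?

May 17, 2152

Count 69 days before July 25, 2152:
May 2152: 31 − 17 = 14 days remain.
Then June (30): 30 days.
July 1–25, 2152: 25 days.
Total: 14 + 30 + 25 = 69 days.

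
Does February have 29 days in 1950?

1950 is not a leap year.

No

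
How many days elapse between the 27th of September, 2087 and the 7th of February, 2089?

499

Day-of-year of September 27, 2087: 270.
Day-of-year of February 7, 2089: 38.
2087 has 365 days, so 365 − 270 = 95 days remain in 2087.
Full years: 2088: 366. Sum = 366.
Total: 95 + 366 + 38 = 499 days.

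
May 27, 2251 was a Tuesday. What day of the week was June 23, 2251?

Monday

May 2251: 31 − 27 = 4 days remain.
June 1–23, 2251: 23 days.
Total: 4 + 23 = 27 days.
27 mod 7 = 6, so 6 days after Tuesday is Monday.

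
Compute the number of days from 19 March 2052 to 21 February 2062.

3626

Day-of-year of March 19, 2052: 79.
Day-of-year of February 21, 2062: 52.
2052 has 366 days, so 366 − 79 = 287 days remain in 2052.
Full years 2053–2061: 7 common + 2 leap = 7×365 + 2×366 = 3287 days.
Total: 287 + 3287 + 52 = 3626 days.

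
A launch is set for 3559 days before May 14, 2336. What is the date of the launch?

August 16, 2326

Count 3559 days before May 14, 2336:
Day-of-year of August 16, 2326: 228.
Day-of-year of May 14, 2336: 135.
2326 has 365 days, so 365 − 228 = 137 days remain in 2326.
Full years 2327–2335: 7 common + 2 leap = 7×365 + 2×366 = 3287 days.
Total: 137 + 3287 + 135 = 3559 days.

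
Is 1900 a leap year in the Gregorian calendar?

1900 is not a leap year (divisible by 100 but not 400).

No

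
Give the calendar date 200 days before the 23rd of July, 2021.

the 4th of January, 2021

Count 200 days before July 23, 2021:
January 2021: 31 − 4 = 27 days remain.
Then February 2021 (28), March (31), April (30), May (31), June (30): 28 + 31 + 30 + 31 + 30 = 150 days.
July 1–23, 2021: 23 days.
Total: 27 + 150 + 23 = 200 days.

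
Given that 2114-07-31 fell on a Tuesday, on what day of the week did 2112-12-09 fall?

Count forward from the earlier date (December 9, 2112) to the later (July 31, 2114):
December 2112: 31 − 9 = 22 days remain.
Then 18 full months totalling 546 days.
July 1–31, 2114: 31 days.
Total: 22 + 546 + 31 = 599 days.
599 mod 7 = 4, so 4 days before Tuesday is Friday.

Friday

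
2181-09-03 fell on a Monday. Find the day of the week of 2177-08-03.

Count forward from the earlier date (August 3, 2177) to the later (September 3, 2181):
August 3, 2177 → August 3, 2178: 365 days.
August 3, 2178 → August 3, 2179: 365 days.
August 3, 2179 → August 3, 2180: 366 days (2180 is a leap year).
August 3, 2180 → August 3, 2181: 365 days.
August 2181: 31 − 3 = 28 days remain.
September 1–3, 2181: 3 days.
Residual: 31 days.
Total: 1492 days.
1492 mod 7 = 1, so 1 day before Monday is Sunday.

Sunday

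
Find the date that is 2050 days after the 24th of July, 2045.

the 5th of March, 2051

Count 2050 days after July 24, 2045:
Day-of-year of July 24, 2045: 205.
Day-of-year of March 5, 2051: 64.
2045 has 365 days, so 365 − 205 = 160 days remain in 2045.
Full years: 2046: 365; 2047: 365; 2048: 366; 2049: 365; 2050: 365. Sum = 1826.
Total: 160 + 1826 + 64 = 2050 days.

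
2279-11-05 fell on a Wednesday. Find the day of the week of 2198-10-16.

Count forward from the earlier date (October 16, 2198) to the later (November 5, 2279):
Day-of-year of October 16, 2198: 289.
Day-of-year of November 5, 2279: 309.
2198 has 365 days, so 365 − 289 = 76 days remain in 2198.
Full years 2199–2278: 61 common + 19 leap = 61×365 + 19×366 = 29219 days.
Total: 76 + 29219 + 309 = 29604 days.
29604 mod 7 = 1, so 1 day before Wednesday is Tuesday.

Tuesday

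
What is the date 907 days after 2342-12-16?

2345-06-10

Count 907 days after December 16, 2342:
Day-of-year of December 16, 2342: 350.
Day-of-year of June 10, 2345: 161.
2342 has 365 days, so 365 − 350 = 15 days remain in 2342.
Full years: 2343: 365; 2344: 366. Sum = 731.
Total: 15 + 731 + 161 = 907 days.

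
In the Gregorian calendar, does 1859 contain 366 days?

No

1859 is not a leap year.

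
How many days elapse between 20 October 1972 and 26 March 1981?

3079

Day-of-year of October 20, 1972: 294.
Day-of-year of March 26, 1981: 85.
1972 has 366 days, so 366 − 294 = 72 days remain in 1972.
Full years 1973–1980: 6 common + 2 leap = 6×365 + 2×366 = 2922 days.
Total: 72 + 2922 + 85 = 3079 days.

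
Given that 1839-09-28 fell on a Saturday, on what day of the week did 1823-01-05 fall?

Sunday

Count forward from the earlier date (January 5, 1823) to the later (September 28, 1839):
From January 5, 1823 to January 5, 1839: 16 years, of which 4 contain a Feb 29 — 12×365 + 4×366 = 5844 days.
January 1839: 31 − 5 = 26 days remain.
Then February 1839 (28), March (31), April (30), May (31), June (30), July (31), August (31): 28 + 31 + 30 + 31 + 30 + 31 + 31 = 212 days.
September 1–28, 1839: 28 days.
Residual: 266 days.
Total: 6110 days.
6110 mod 7 = 6, so 6 days before Saturday is Sunday.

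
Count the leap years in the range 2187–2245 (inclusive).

Years divisible by 4: 2188, 2192, …, 2244 — 15 in all.
Of these, 2200 is divisible by 100 but not 400, so not leap.
Leap years: 15 − 1 = 14.

14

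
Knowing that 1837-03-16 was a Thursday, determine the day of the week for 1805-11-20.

Count forward from the earlier date (November 20, 1805) to the later (March 16, 1837):
Day-of-year of November 20, 1805: 324.
Day-of-year of March 16, 1837: 75.
1805 has 365 days, so 365 − 324 = 41 days remain in 1805.
Full years 1806–1836: 23 common + 8 leap = 23×365 + 8×366 = 11323 days.
Total: 41 + 11323 + 75 = 11439 days.
11439 mod 7 = 1, so 1 day before Thursday is Wednesday.

Wednesday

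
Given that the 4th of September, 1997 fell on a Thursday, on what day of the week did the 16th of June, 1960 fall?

Count forward from the earlier date (June 16, 1960) to the later (September 4, 1997):
Day-of-year of June 16, 1960: 168.
Day-of-year of September 4, 1997: 247.
1960 has 366 days, so 366 − 168 = 198 days remain in 1960.
Full years 1961–1996: 27 common + 9 leap = 27×365 + 9×366 = 13149 days.
Total: 198 + 13149 + 247 = 13594 days.
13594 is a multiple of 7, so the 16th of June, 1960 falls on the same weekday: Thursday.

Thursday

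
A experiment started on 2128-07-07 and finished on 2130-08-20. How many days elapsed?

774

Day-of-year of July 7, 2128: 189.
Day-of-year of August 20, 2130: 232.
2128 has 366 days, so 366 − 189 = 177 days remain in 2128.
Full years: 2129: 365. Sum = 365.
Total: 177 + 365 + 232 = 774 days.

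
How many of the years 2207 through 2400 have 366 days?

48

Years divisible by 4: 2208, 2212, …, 2400 — 49 in all.
Of these, 2300 is divisible by 100 but not 400, so not leap.
2400 is divisible by 400, so still leap.
Leap years: 49 − 1 = 48.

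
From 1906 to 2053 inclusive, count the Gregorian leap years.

37

Years divisible by 4: 1908, 1912, …, 2052 — 37 in all.
2000 is divisible by 400, so still leap.
No century exceptions apply. Count: 37.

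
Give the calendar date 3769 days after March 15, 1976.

July 10, 1986

Count 3769 days after March 15, 1976:
Day-of-year of March 15, 1976: 75.
Day-of-year of July 10, 1986: 191.
1976 has 366 days, so 366 − 75 = 291 days remain in 1976.
Full years 1977–1985: 7 common + 2 leap = 7×365 + 2×366 = 3287 days.
Total: 291 + 3287 + 191 = 3769 days.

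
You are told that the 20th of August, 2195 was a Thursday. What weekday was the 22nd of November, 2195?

August 2195: 31 − 20 = 11 days remain.
Then September (30), October (31): 30 + 31 = 61 days.
November 1–22, 2195: 22 days.
Total: 11 + 61 + 22 = 94 days.
94 mod 7 = 3, so 3 days after Thursday is Sunday.

Sunday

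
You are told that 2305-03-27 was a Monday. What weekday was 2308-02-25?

Tuesday

Day-of-year of March 27, 2305: 86.
Day-of-year of February 25, 2308: 56.
2305 has 365 days, so 365 − 86 = 279 days remain in 2305.
Full years: 2306: 365; 2307: 365. Sum = 730.
Total: 279 + 730 + 56 = 1065 days.
1065 mod 7 = 1, so 1 day after Monday is Tuesday.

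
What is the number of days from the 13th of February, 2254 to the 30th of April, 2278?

From February 13, 2254 to February 13, 2278: 24 years, of which 6 contain a Feb 29 — 18×365 + 6×366 = 8766 days.
February 2278: 28 − 13 = 15 days remain (2278 is not a leap year, so February has 28 days).
Then March (31): 31 days.
April 1–30, 2278: 30 days.
Residual: 76 days.
Total: 8842 days.

8842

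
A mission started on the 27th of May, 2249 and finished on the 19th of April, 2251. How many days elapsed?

May 27, 2249 → May 27, 2250: 365 days.
May 2250: 31 − 27 = 4 days remain.
Then 10 full months totalling 304 days.
April 1–19, 2251: 19 days.
Residual: 327 days.
Total: 692 days.

692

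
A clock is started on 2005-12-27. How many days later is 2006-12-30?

368

Day-of-year of December 27, 2005: 361.
Day-of-year of December 30, 2006: 364.
2005 has 365 days, so 365 − 361 = 4 days remain in 2005.
Total: 4 + 364 = 368 days.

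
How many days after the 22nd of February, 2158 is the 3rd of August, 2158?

February 2158: 28 − 22 = 6 days remain (2158 is not a leap year, so February has 28 days).
Then March (31), April (30), May (31), June (30), July (31): 31 + 30 + 31 + 30 + 31 = 153 days.
August 1–3, 2158: 3 days.
Total: 6 + 153 + 3 = 162 days.

162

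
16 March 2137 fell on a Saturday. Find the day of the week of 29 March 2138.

March 2137: 31 − 16 = 15 days remain.
Then 11 full months totalling 334 days.
March 1–29, 2138: 29 days.
Total: 15 + 334 + 29 = 378 days.
378 is a multiple of 7, so 29 March 2138 falls on the same weekday: Saturday.

Saturday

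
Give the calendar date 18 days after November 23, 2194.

December 11, 2194

Count 18 days after November 23, 2194:
November 2194: 30 − 23 = 7 days remain.
December 1–11, 2194: 11 days.
Total: 7 + 11 = 18 days.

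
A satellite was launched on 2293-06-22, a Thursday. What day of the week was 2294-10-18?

Thursday

June 2293: 30 − 22 = 8 days remain.
Then 15 full months totalling 457 days.
October 1–18, 2294: 18 days.
Total: 8 + 457 + 18 = 483 days.
483 is a multiple of 7, so 2294-10-18 falls on the same weekday: Thursday.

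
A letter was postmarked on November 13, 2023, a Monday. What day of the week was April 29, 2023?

Count forward from the earlier date (April 29, 2023) to the later (November 13, 2023):
April 2023: 30 − 29 = 1 day remains.
Then May (31), June (30), July (31), August (31), September (30), October (31): 31 + 30 + 31 + 31 + 30 + 31 = 184 days.
November 1–13, 2023: 13 days.
Total: 1 + 184 + 13 = 198 days.
198 mod 7 = 2, so 2 days before Monday is Saturday.

Saturday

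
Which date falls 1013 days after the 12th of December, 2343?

the 20th of September, 2346

Count 1013 days after December 12, 2343:
December 12, 2343 → December 12, 2344: 366 days (2344 is a leap year).
December 12, 2344 → December 12, 2345: 365 days.
December 2345: 31 − 12 = 19 days remain.
Then January (31), February 2346 (28), March (31), April (30), May (31), June (30), July (31), August (31): 31 + 28 + 31 + 30 + 31 + 30 + 31 + 31 = 243 days.
September 1–20, 2346: 20 days.
Residual: 282 days.
Total: 1013 days.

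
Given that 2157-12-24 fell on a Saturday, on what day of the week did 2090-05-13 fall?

Count forward from the earlier date (May 13, 2090) to the later (December 24, 2157):
From May 13, 2090 to May 13, 2157: 67 years, of which 16 contain a Feb 29 — 51×365 + 16×366 = 24471 days.
(2100 is not a leap year (divisible by 100 but not 400).)
May 2157: 31 − 13 = 18 days remain.
Then June (30), July (31), August (31), September (30), October (31), November (30): 30 + 31 + 31 + 30 + 31 + 30 = 183 days.
December 1–24, 2157: 24 days.
Residual: 225 days.
Total: 24696 days.
24696 is a multiple of 7, so 2090-05-13 falls on the same weekday: Saturday.

Saturday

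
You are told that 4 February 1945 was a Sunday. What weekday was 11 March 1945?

February 1945: 28 − 4 = 24 days remain (1945 is not a leap year, so February has 28 days).
March 1–11, 1945: 11 days.
Total: 24 + 11 = 35 days.
35 is a multiple of 7, so 11 March 1945 falls on the same weekday: Sunday.

Sunday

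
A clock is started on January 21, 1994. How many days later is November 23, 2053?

Day-of-year of January 21, 1994: 21.
Day-of-year of November 23, 2053: 327.
1994 has 365 days, so 365 − 21 = 344 days remain in 1994.
Full years 1995–2052: 43 common + 15 leap = 43×365 + 15×366 = 21185 days.
Total: 344 + 21185 + 327 = 21856 days.

21856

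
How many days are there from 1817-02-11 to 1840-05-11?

8490

Day-of-year of February 11, 1817: 42.
Day-of-year of May 11, 1840: 132.
1817 has 365 days, so 365 − 42 = 323 days remain in 1817.
Full years 1818–1839: 17 common + 5 leap = 17×365 + 5×366 = 8035 days.
Total: 323 + 8035 + 132 = 8490 days.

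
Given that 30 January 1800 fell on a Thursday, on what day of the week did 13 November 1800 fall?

January 1800: 31 − 30 = 1 day remains.
Then 9 full months totalling 273 days.
November 1–13, 1800: 13 days.
Total: 1 + 273 + 13 = 287 days.
287 is a multiple of 7, so 13 November 1800 falls on the same weekday: Thursday.

Thursday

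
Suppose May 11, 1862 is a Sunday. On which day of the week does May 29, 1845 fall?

Thursday

Count forward from the earlier date (May 29, 1845) to the later (May 11, 1862):
Day-of-year of May 29, 1845: 149.
Day-of-year of May 11, 1862: 131.
1845 has 365 days, so 365 − 149 = 216 days remain in 1845.
Full years 1846–1861: 12 common + 4 leap = 12×365 + 4×366 = 5844 days.
Total: 216 + 5844 + 131 = 6191 days.
6191 mod 7 = 3, so 3 days before Sunday is Thursday.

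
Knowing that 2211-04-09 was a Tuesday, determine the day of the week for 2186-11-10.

Friday

Count forward from the earlier date (November 10, 2186) to the later (April 9, 2211):
From November 10, 2186 to November 10, 2210: 24 years, of which 5 contain a Feb 29 — 19×365 + 5×366 = 8765 days.
(2200 is not a leap year (divisible by 100 but not 400).)
November 2210: 30 − 10 = 20 days remain.
Then December (31), January (31), February 2211 (28), March (31): 31 + 31 + 28 + 31 = 121 days.
April 1–9, 2211: 9 days.
Residual: 150 days.
Total: 8915 days.
8915 mod 7 = 4, so 4 days before Tuesday is Friday.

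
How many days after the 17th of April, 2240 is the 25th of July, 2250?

3751

Day-of-year of April 17, 2240: 108.
Day-of-year of July 25, 2250: 206.
2240 has 366 days, so 366 − 108 = 258 days remain in 2240.
Full years 2241–2249: 7 common + 2 leap = 7×365 + 2×366 = 3287 days.
Total: 258 + 3287 + 206 = 3751 days.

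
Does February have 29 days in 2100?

No

2100 is not a leap year (divisible by 100 but not 400).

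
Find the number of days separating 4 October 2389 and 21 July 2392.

October 4, 2389 → October 4, 2390: 365 days.
October 4, 2390 → October 4, 2391: 365 days.
October 2391: 31 − 4 = 27 days remain.
Then November (30), December (31), January (31), February 2392 (29), March (31), April (30), May (31), June (30): 30 + 31 + 31 + 29 + 31 + 30 + 31 + 30 = 243 days.
July 1–21, 2392: 21 days.
Residual: 291 days.
Total: 1021 days.

1021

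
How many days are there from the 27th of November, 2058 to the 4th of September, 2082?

Day-of-year of November 27, 2058: 331.
Day-of-year of September 4, 2082: 247.
2058 has 365 days, so 365 − 331 = 34 days remain in 2058.
Full years 2059–2081: 17 common + 6 leap = 17×365 + 6×366 = 8401 days.
Total: 34 + 8401 + 247 = 8682 days.

8682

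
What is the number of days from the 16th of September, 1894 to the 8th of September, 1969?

From September 16, 1894 to September 16, 1968: 74 years, of which 18 contain a Feb 29 — 56×365 + 18×366 = 27028 days.
(1900 is not a leap year (divisible by 100 but not 400).)
September 1968: 30 − 16 = 14 days remain.
Then 11 full months totalling 335 days.
September 1–8, 1969: 8 days.
Residual: 357 days.
Total: 27385 days.

27385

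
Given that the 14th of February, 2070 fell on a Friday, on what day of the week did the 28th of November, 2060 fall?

Count forward from the earlier date (November 28, 2060) to the later (February 14, 2070):
Day-of-year of November 28, 2060: 333.
Day-of-year of February 14, 2070: 45.
2060 has 366 days, so 366 − 333 = 33 days remain in 2060.
Full years 2061–2069: 7 common + 2 leap = 7×365 + 2×366 = 3287 days.
Total: 33 + 3287 + 45 = 3365 days.
3365 mod 7 = 5, so 5 days before Friday is Sunday.

Sunday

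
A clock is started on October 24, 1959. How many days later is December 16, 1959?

53

October 1959: 31 − 24 = 7 days remain.
Then November (30): 30 days.
December 1–16, 1959: 16 days.
Total: 7 + 30 + 16 = 53 days.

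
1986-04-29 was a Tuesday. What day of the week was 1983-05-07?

Count forward from the earlier date (May 7, 1983) to the later (April 29, 1986):
Day-of-year of May 7, 1983: 127.
Day-of-year of April 29, 1986: 119.
1983 has 365 days, so 365 − 127 = 238 days remain in 1983.
Full years: 1984: 366; 1985: 365. Sum = 731.
Total: 238 + 731 + 119 = 1088 days.
1088 mod 7 = 3, so 3 days before Tuesday is Saturday.

Saturday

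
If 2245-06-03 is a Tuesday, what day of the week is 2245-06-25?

Wednesday

Within June 2245: 25 − 3 = 22 days.
22 mod 7 = 1, so 1 day after Tuesday is Wednesday.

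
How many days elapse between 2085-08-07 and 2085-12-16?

August 2085: 31 − 7 = 24 days remain.
Then September (30), October (31), November (30): 30 + 31 + 30 = 91 days.
December 1–16, 2085: 16 days.
Total: 24 + 91 + 16 = 131 days.

131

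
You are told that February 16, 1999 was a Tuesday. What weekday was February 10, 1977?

Count forward from the earlier date (February 10, 1977) to the later (February 16, 1999):
From February 10, 1977 to February 10, 1999: 22 years, of which 5 contain a Feb 29 — 17×365 + 5×366 = 8035 days.
Within February 1999: 16 − 10 = 6 days.
Total: 8041 days.
8041 mod 7 = 5, so 5 days before Tuesday is Thursday.

Thursday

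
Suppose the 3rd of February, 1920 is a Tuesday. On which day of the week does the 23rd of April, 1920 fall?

Friday

February 1920: 29 − 3 = 26 days remain (1920 is a leap year, so February has 29 days).
Then March (31): 31 days.
April 1–23, 1920: 23 days.
Total: 26 + 31 + 23 = 80 days.
80 mod 7 = 3, so 3 days after Tuesday is Friday.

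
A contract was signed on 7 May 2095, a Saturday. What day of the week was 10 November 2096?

Saturday

Day-of-year of May 7, 2095: 127.
Day-of-year of November 10, 2096: 315.
2095 has 365 days, so 365 − 127 = 238 days remain in 2095.
Total: 238 + 315 = 553 days.
553 is a multiple of 7, so 10 November 2096 falls on the same weekday: Saturday.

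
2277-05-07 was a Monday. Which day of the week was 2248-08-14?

Monday

Count forward from the earlier date (August 14, 2248) to the later (May 7, 2277):
From August 14, 2248 to August 14, 2276: 28 years, of which 7 contain a Feb 29 — 21×365 + 7×366 = 10227 days.
August 2276: 31 − 14 = 17 days remain.
Then September (30), October (31), November (30), December (31), January (31), February 2277 (28), March (31), April (30): 30 + 31 + 30 + 31 + 31 + 28 + 31 + 30 = 242 days.
May 1–7, 2277: 7 days.
Residual: 266 days.
Total: 10493 days.
10493 is a multiple of 7, so 2248-08-14 falls on the same weekday: Monday.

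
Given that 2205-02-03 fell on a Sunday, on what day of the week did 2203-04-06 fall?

Wednesday

Count forward from the earlier date (April 6, 2203) to the later (February 3, 2205):
Day-of-year of April 6, 2203: 96.
Day-of-year of February 3, 2205: 34.
2203 has 365 days, so 365 − 96 = 269 days remain in 2203.
Full years: 2204: 366. Sum = 366.
Total: 269 + 366 + 34 = 669 days.
669 mod 7 = 4, so 4 days before Sunday is Wednesday.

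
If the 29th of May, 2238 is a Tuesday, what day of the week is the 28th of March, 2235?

Saturday

Count forward from the earlier date (March 28, 2235) to the later (May 29, 2238):
Day-of-year of March 28, 2235: 87.
Day-of-year of May 29, 2238: 149.
2235 has 365 days, so 365 − 87 = 278 days remain in 2235.
Full years: 2236: 366; 2237: 365. Sum = 731.
Total: 278 + 731 + 149 = 1158 days.
1158 mod 7 = 3, so 3 days before Tuesday is Saturday.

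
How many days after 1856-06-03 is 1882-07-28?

Day-of-year of June 3, 1856: 155.
Day-of-year of July 28, 1882: 209.
1856 has 366 days, so 366 − 155 = 211 days remain in 1856.
Full years 1857–1881: 19 common + 6 leap = 19×365 + 6×366 = 9131 days.
Total: 211 + 9131 + 209 = 9551 days.

9551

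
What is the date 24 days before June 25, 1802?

June 1, 1802

Count 24 days before June 25, 1802:
Within June 1802: 25 − 1 = 24 days.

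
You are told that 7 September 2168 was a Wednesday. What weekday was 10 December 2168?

Saturday

September 2168: 30 − 7 = 23 days remain.
Then October (31), November (30): 31 + 30 = 61 days.
December 1–10, 2168: 10 days.
Total: 23 + 61 + 10 = 94 days.
94 mod 7 = 3, so 3 days after Wednesday is Saturday.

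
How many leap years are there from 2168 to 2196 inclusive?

8

Years divisible by 4 in [2168, 2196]: 2168, 2172, 2176, 2180, 2184, 2188, 2192, 2196.
No century exceptions apply. Count: 8.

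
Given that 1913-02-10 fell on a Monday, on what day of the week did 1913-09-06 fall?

February 1913: 28 − 10 = 18 days remain (1913 is not a leap year, so February has 28 days).
Then March (31), April (30), May (31), June (30), July (31), August (31): 31 + 30 + 31 + 30 + 31 + 31 = 184 days.
September 1–6, 1913: 6 days.
Total: 18 + 184 + 6 = 208 days.
208 mod 7 = 5, so 5 days after Monday is Saturday.

Saturday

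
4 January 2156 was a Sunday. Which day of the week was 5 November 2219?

Friday

Day-of-year of January 4, 2156: 4.
Day-of-year of November 5, 2219: 309.
2156 has 366 days, so 366 − 4 = 362 days remain in 2156.
Full years 2157–2218: 48 common + 14 leap = 48×365 + 14×366 = 22644 days.
Total: 362 + 22644 + 309 = 23315 days.
23315 mod 7 = 5, so 5 days after Sunday is Friday.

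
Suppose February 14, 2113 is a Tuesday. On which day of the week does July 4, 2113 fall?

Tuesday

February 2113: 28 − 14 = 14 days remain (2113 is not a leap year, so February has 28 days).
Then March (31), April (30), May (31), June (30): 31 + 30 + 31 + 30 = 122 days.
July 1–4, 2113: 4 days.
Total: 14 + 122 + 4 = 140 days.
140 is a multiple of 7, so July 4, 2113 falls on the same weekday: Tuesday.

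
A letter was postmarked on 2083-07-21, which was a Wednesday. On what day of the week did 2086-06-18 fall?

Tuesday

July 21, 2083 → July 21, 2084: 366 days (2084 is a leap year).
July 21, 2084 → July 21, 2085: 365 days.
July 2085: 31 − 21 = 10 days remain.
Then 10 full months totalling 304 days.
June 1–18, 2086: 18 days.
Residual: 332 days.
Total: 1063 days.
1063 mod 7 = 6, so 6 days after Wednesday is Tuesday.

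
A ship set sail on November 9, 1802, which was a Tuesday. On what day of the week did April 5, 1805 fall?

Day-of-year of November 9, 1802: 313.
Day-of-year of April 5, 1805: 95.
1802 has 365 days, so 365 − 313 = 52 days remain in 1802.
Full years: 1803: 365; 1804: 366. Sum = 731.
Total: 52 + 731 + 95 = 878 days.
878 mod 7 = 3, so 3 days after Tuesday is Friday.

Friday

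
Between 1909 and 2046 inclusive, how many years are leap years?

34

Years divisible by 4: 1912, 1916, …, 2044 — 34 in all.
2000 is divisible by 400, so still leap.
No century exceptions apply. Count: 34.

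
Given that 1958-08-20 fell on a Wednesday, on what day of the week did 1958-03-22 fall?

Saturday

Count forward from the earlier date (March 22, 1958) to the later (August 20, 1958):
March 1958: 31 − 22 = 9 days remain.
Then April (30), May (31), June (30), July (31): 30 + 31 + 30 + 31 = 122 days.
August 1–20, 1958: 20 days.
Total: 9 + 122 + 20 = 151 days.
151 mod 7 = 4, so 4 days before Wednesday is Saturday.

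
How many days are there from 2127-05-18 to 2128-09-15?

May 18, 2127 → May 18, 2128: 366 days (2128 is a leap year).
May 2128: 31 − 18 = 13 days remain.
Then June (30), July (31), August (31): 30 + 31 + 31 = 92 days.
September 1–15, 2128: 15 days.
Residual: 120 days.
Total: 486 days.

486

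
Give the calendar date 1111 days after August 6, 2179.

August 21, 2182

Count 1111 days after August 6, 2179:
August 6, 2179 → August 6, 2180: 366 days (2180 is a leap year).
August 6, 2180 → August 6, 2181: 365 days.
August 6, 2181 → August 6, 2182: 365 days.
Within August 2182: 21 − 6 = 15 days.
Total: 1111 days.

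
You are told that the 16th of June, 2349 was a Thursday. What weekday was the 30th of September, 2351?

Sunday

June 2349: 30 − 16 = 14 days remain.
Then 26 full months totalling 792 days.
September 1–30, 2351: 30 days.
Total: 14 + 792 + 30 = 836 days.
836 mod 7 = 3, so 3 days after Thursday is Sunday.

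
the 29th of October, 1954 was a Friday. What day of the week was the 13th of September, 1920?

Count forward from the earlier date (September 13, 1920) to the later (October 29, 1954):
From September 13, 1920 to September 13, 1954: 34 years, of which 8 contain a Feb 29 — 26×365 + 8×366 = 12418 days.
September 1954: 30 − 13 = 17 days remain.
October 1–29, 1954: 29 days.
Residual: 46 days.
Total: 12464 days.
12464 mod 7 = 4, so 4 days before Friday is Monday.

Monday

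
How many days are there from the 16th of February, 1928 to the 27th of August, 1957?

10785

Day-of-year of February 16, 1928: 47.
Day-of-year of August 27, 1957: 239.
1928 has 366 days, so 366 − 47 = 319 days remain in 1928.
Full years 1929–1956: 21 common + 7 leap = 21×365 + 7×366 = 10227 days.
Total: 319 + 10227 + 239 = 10785 days.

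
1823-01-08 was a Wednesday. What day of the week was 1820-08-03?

Thursday

Count forward from the earlier date (August 3, 1820) to the later (January 8, 1823):
August 3, 1820 → August 3, 1821: 365 days.
August 3, 1821 → August 3, 1822: 365 days.
August 1822: 31 − 3 = 28 days remain.
Then September (30), October (31), November (30), December (31): 30 + 31 + 30 + 31 = 122 days.
January 1–8, 1823: 8 days.
Residual: 158 days.
Total: 888 days.
888 mod 7 = 6, so 6 days before Wednesday is Thursday.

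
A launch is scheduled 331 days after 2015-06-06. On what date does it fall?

2016-05-02

Count 331 days after June 6, 2015:
Day-of-year of June 6, 2015: 157.
Day-of-year of May 2, 2016: 123.
2015 has 365 days, so 365 − 157 = 208 days remain in 2015.
Total: 208 + 123 = 331 days.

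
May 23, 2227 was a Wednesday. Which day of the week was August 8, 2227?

May 2227: 31 − 23 = 8 days remain.
Then June (30), July (31): 30 + 31 = 61 days.
August 1–8, 2227: 8 days.
Total: 8 + 61 + 8 = 77 days.
77 is a multiple of 7, so August 8, 2227 falls on the same weekday: Wednesday.

Wednesday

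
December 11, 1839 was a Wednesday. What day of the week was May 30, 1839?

Thursday

Count forward from the earlier date (May 30, 1839) to the later (December 11, 1839):
May 1839: 31 − 30 = 1 day remains.
Then June (30), July (31), August (31), September (30), October (31), November (30): 30 + 31 + 31 + 30 + 31 + 30 = 183 days.
December 1–11, 1839: 11 days.
Total: 1 + 183 + 11 = 195 days.
195 mod 7 = 6, so 6 days before Wednesday is Thursday.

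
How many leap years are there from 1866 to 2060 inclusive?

48

Years divisible by 4: 1868, 1872, …, 2060 — 49 in all.
Of these, 1900 is divisible by 100 but not 400, so not leap.
2000 is divisible by 400, so still leap.
Leap years: 49 − 1 = 48.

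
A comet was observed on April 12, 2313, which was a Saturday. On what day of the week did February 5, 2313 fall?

Count forward from the earlier date (February 5, 2313) to the later (April 12, 2313):
February 2313: 28 − 5 = 23 days remain (2313 is not a leap year, so February has 28 days).
Then March (31): 31 days.
April 1–12, 2313: 12 days.
Total: 23 + 31 + 12 = 66 days.
66 mod 7 = 3, so 3 days before Saturday is Wednesday.

Wednesday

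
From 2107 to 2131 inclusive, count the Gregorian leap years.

6

Years divisible by 4 in [2107, 2131]: 2108, 2112, 2116, 2120, 2124, 2128.
No century exceptions apply. Count: 6.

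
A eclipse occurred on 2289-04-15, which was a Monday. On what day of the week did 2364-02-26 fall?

From April 15, 2289 to April 15, 2363: 74 years, of which 17 contain a Feb 29 — 57×365 + 17×366 = 27027 days.
(2300 is not a leap year (divisible by 100 but not 400).)
April 2363: 30 − 15 = 15 days remain.
Then 9 full months totalling 276 days.
February 1–26, 2364: 26 days (2364 is a leap year).
Residual: 317 days.
Total: 27344 days.
27344 mod 7 = 2, so 2 days after Monday is Wednesday.

Wednesday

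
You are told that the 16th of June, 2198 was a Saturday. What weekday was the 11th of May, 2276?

From June 16, 2198 to June 16, 2275: 77 years, of which 18 contain a Feb 29 — 59×365 + 18×366 = 28123 days.
(2200 is not a leap year (divisible by 100 but not 400).)
June 2275: 30 − 16 = 14 days remain.
Then 10 full months totalling 305 days.
May 1–11, 2276: 11 days.
Residual: 330 days.
Total: 28453 days.
28453 mod 7 = 5, so 5 days after Saturday is Thursday.

Thursday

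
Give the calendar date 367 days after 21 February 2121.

23 February 2122

Count 367 days after February 21, 2121:
February 2121: 28 − 21 = 7 days remain (2121 is not a leap year, so February has 28 days).
Then 11 full months totalling 337 days.
February 1–23, 2122: 23 days (2122 is not a leap year).
Total: 7 + 337 + 23 = 367 days.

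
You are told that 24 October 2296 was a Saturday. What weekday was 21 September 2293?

Thursday

Count forward from the earlier date (September 21, 2293) to the later (October 24, 2296):
Day-of-year of September 21, 2293: 264.
Day-of-year of October 24, 2296: 298.
2293 has 365 days, so 365 − 264 = 101 days remain in 2293.
Full years: 2294: 365; 2295: 365. Sum = 730.
Total: 101 + 730 + 298 = 1129 days.
1129 mod 7 = 2, so 2 days before Saturday is Thursday.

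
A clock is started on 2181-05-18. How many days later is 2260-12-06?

From May 18, 2181 to May 18, 2260: 79 years, of which 19 contain a Feb 29 — 60×365 + 19×366 = 28854 days.
(2200 is not a leap year (divisible by 100 but not 400).)
May 2260: 31 − 18 = 13 days remain.
Then June (30), July (31), August (31), September (30), October (31), November (30): 30 + 31 + 31 + 30 + 31 + 30 = 183 days.
December 1–6, 2260: 6 days.
Residual: 202 days.
Total: 29056 days.

29056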